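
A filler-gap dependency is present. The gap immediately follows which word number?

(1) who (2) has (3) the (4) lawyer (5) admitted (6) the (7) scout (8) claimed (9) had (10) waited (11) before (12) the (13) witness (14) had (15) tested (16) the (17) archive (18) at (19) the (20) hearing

The displaced element is "who" (word 1).
It is linked across 2 clause boundaries (Ø → Ø).
It functions as the subject of "waited", so the gap sits immediately after word 8 ("claimed").
Base order: The lawyer has admitted the scout claimed who had waited before the witness had tested the archive at the hearing.

8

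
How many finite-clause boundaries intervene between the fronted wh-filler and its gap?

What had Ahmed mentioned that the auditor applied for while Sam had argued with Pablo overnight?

1

"what" is extracted from the PP object of "applied".
Boundaries crossed, outermost first: [that] — 1 in total.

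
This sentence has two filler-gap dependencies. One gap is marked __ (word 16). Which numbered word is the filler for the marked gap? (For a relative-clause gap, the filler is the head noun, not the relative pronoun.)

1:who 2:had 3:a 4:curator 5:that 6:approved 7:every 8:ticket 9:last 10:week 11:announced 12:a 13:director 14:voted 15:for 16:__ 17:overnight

1

The marked gap is the object of the preposition "for" of "voted".
Its filler is the fronted wh-phrase "who", at word 1.
(The other dependency links word 4 to a gap after word 5.)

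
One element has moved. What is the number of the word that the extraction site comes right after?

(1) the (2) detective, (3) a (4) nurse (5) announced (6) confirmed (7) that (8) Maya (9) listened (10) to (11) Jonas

5

The displaced element is "the detective" (word 2).
It is linked across 1 clause boundary (Ø).
It functions as the subject of "confirmed", so the gap sits immediately after word 5 ("announced").
Base order: A nurse announced the detective confirmed that Maya listened to Jonas.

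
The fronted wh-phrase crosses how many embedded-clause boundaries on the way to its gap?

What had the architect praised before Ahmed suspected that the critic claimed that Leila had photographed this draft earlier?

"what" originates inside the matrix clause — no clause boundary is crossed.

0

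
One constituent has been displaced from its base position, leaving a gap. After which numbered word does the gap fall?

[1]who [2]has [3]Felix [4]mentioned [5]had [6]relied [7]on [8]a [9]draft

4

The displaced element is "who" (word 1).
It is linked across 1 clause boundary (Ø).
It functions as the subject of "relied", so the gap sits immediately after word 4 ("mentioned").
Base order: Felix has mentioned that who had relied on a draft.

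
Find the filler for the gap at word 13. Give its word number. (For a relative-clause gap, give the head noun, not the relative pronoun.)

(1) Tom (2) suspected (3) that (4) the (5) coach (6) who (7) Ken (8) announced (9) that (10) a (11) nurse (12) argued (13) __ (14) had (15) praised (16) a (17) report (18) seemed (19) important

The gap at 13 is the subject of "praised", inside a relative clause.
The relative pronoun is "who" (word 6); it is bound by the head noun immediately before it.
Its filler is the head noun "coach", at word 5.

5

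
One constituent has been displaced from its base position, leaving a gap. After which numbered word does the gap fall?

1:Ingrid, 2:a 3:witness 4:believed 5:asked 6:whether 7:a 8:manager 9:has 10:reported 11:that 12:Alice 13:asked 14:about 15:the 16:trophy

The displaced element is "Ingrid" (word 1).
It is linked across 1 clause boundary (Ø).
It functions as the subject of "asked", so the gap sits immediately after word 4 ("believed").
Base order: A witness believed that Ingrid asked whether a manager has reported that Alice asked about the trophy.

4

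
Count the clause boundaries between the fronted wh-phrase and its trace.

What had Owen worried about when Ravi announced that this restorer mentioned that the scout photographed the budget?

"what" originates inside the matrix clause — no clause boundary is crossed.

0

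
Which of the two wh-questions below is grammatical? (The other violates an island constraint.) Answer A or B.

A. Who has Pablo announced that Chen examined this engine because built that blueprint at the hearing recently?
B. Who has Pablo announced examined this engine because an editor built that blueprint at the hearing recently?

In A, the wh-phrase is extracted from inside an adjunct island (introduced by "because"), which blocks movement.
In B, the extraction path crosses only that-complement boundaries, which are transparent.
So B is grammatical.

B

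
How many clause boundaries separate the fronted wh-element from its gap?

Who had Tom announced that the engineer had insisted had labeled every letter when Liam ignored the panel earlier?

2

"who" is extracted from the subject of "labeled".
Boundaries crossed, outermost first: [that], [Ø] — 2 in total.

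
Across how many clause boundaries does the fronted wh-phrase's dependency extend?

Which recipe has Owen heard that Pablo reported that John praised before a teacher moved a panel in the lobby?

2

"which recipe" is extracted from the object of "praised".
Boundaries crossed, outermost first: [that], [that] — 2 in total.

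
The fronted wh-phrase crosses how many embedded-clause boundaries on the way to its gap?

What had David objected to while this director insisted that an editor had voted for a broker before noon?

"what" originates inside the matrix clause — no clause boundary is crossed.

0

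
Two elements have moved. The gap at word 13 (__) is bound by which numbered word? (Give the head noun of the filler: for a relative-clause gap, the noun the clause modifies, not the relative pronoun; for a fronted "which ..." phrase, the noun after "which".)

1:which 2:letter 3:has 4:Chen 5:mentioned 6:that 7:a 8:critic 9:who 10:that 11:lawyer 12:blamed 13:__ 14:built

The marked gap is inside the relative clause, the direct object of "blamed".
Its filler is the head noun "critic" (via "who"), at word 8.
(The other dependency links word 2 to a gap after word 14.)

8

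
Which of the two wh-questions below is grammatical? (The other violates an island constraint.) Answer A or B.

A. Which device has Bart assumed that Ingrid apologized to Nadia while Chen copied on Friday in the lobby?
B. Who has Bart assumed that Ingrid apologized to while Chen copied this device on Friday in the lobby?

In A, the wh-phrase is extracted from inside an adjunct island (introduced by "while"), which blocks movement.
In B, the extraction path crosses only that-complement boundaries, which are transparent.
So B is grammatical.

B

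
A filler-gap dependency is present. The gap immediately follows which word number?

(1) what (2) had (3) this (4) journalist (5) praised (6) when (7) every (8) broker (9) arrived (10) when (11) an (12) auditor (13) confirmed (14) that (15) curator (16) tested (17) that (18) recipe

5

The displaced element is "what" (word 1).
It functions as the direct object of "praised", so the gap sits immediately after word 5 ("praised").
Base order: This journalist had praised what when every broker arrived when an auditor confirmed that curator tested that recipe.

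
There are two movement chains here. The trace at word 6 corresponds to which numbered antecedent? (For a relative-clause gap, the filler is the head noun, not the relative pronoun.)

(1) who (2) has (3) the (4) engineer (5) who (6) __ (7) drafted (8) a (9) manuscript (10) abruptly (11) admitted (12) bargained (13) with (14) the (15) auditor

The marked gap is inside the relative clause, the subject of "drafted".
Its filler is the head noun "engineer" (via "who"), at word 4.
(The other dependency links word 1 to a gap after word 11.)

4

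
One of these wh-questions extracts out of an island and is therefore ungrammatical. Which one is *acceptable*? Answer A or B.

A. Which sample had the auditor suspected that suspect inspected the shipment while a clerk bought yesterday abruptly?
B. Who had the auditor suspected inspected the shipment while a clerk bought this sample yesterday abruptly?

In A, the wh-phrase is extracted from inside an adjunct island (introduced by "while"), which blocks movement.
In B, the extraction path crosses only that-complement boundaries, which are transparent.
So B is grammatical.

B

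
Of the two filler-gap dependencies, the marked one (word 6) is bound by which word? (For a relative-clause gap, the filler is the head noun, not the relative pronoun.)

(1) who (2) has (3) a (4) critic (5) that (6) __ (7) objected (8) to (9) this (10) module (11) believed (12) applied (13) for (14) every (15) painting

The marked gap is inside the relative clause, the subject of "objected".
Its filler is the head noun "critic" (via "that"), at word 4.
(The other dependency links word 1 to a gap after word 11.)

4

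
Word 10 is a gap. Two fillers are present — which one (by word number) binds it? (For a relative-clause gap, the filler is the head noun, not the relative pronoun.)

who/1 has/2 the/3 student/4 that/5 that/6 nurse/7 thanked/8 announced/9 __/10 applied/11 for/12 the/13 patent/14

The marked gap is the subject of "applied".
Its filler is the fronted wh-phrase "who", at word 1.
(The other dependency links word 4 to a gap after word 8.)

1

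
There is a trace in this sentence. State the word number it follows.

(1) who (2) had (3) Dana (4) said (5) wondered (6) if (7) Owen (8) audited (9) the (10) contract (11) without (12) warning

The displaced element is "who" (word 1).
It is linked across 1 clause boundary (Ø).
It functions as the subject of "wondered", so the gap sits immediately after word 4 ("said").
Base order: Dana had said who wondered if Owen audited the contract without warning.

4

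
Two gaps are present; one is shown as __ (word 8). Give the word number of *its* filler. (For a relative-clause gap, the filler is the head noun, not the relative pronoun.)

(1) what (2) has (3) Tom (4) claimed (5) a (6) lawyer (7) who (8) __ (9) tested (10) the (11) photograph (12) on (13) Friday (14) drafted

The marked gap is inside the relative clause, the subject of "tested".
Its filler is the head noun "lawyer" (via "who"), at word 6.
(The other dependency links word 1 to a gap after word 14.)

6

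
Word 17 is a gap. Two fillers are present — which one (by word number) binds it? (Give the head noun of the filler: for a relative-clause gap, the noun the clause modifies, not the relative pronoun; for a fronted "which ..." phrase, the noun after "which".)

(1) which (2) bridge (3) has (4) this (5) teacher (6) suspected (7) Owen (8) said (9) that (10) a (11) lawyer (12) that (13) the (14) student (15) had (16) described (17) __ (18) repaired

The marked gap is inside the relative clause, the direct object of "described".
Its filler is the head noun "lawyer" (via "that"), at word 11.
(The other dependency links word 2 to a gap after word 18.)

11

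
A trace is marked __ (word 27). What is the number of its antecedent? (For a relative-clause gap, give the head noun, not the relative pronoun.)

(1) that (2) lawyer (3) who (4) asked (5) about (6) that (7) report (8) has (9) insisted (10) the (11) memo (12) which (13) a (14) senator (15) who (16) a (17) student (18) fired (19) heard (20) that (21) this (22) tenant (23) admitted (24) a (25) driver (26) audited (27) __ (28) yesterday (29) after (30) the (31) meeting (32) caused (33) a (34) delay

11

The gap at 27 is the object of "audited", inside a relative clause.
The relative pronoun is "which" (word 12); it is bound by the head noun immediately before it.
Its filler is the head noun "memo", at word 11.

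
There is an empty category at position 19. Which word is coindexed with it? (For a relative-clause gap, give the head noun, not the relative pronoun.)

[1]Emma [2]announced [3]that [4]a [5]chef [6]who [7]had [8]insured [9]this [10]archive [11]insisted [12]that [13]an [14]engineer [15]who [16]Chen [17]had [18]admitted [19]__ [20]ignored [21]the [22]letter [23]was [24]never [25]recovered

14

The gap at 19 is the subject of "ignored", inside a relative clause.
The relative pronoun is "who" (word 15); it is bound by the head noun immediately before it.
Its filler is the head noun "engineer", at word 14.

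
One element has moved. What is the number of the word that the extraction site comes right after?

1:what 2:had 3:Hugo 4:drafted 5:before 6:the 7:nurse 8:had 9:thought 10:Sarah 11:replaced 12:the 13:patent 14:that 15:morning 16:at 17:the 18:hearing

4

The displaced element is "what" (word 1).
It functions as the direct object of "drafted", so the gap sits immediately after word 4 ("drafted").
Base order: Hugo had drafted what before the nurse had thought Sarah replaced the patent that morning at the hearing.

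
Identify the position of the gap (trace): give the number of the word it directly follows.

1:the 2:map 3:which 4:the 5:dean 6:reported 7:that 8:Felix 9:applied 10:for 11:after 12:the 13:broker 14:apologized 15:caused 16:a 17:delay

The displaced element is "the map" (word 2).
It is linked across 1 clause boundary (that).
It functions as the object of the preposition "for" of "applied", so the gap sits immediately after word 10 ("for").
Base order: The dean reported that Felix applied for the map after the broker apologized.

10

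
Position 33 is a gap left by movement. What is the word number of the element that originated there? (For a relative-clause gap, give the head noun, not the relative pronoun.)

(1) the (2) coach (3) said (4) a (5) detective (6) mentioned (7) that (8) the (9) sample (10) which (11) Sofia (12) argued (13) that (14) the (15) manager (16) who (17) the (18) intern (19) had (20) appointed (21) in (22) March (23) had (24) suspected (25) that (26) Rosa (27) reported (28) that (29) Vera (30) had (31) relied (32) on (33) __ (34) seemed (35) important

The gap at 33 is the prepositional object of "relied", inside a relative clause.
The relative pronoun is "which" (word 10); it is bound by the head noun immediately before it.
Its filler is the head noun "sample", at word 9.

9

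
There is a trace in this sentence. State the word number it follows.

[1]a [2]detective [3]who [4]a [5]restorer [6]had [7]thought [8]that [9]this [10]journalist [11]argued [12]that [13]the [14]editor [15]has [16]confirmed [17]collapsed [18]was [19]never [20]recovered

The displaced element is "a detective" (word 2).
It is linked across 3 clause boundaries (that → that → Ø).
It functions as the subject of "collapsed", so the gap sits immediately after word 16 ("confirmed").
Base order: A restorer had thought that this journalist argued that the editor has confirmed a detective collapsed.

16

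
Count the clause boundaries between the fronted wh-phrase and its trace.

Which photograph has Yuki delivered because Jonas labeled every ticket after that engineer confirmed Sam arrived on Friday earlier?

0

"which photograph" originates inside the matrix clause — no clause boundary is crossed.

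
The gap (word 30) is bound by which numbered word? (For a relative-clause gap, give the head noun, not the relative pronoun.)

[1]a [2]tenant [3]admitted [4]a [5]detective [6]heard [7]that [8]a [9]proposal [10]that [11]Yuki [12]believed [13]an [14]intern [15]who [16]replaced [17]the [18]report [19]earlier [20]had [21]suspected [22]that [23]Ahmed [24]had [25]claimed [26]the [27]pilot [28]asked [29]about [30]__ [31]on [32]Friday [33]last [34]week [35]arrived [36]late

The gap at 30 is the prepositional object of "asked", inside a relative clause.
The relative pronoun is "that" (word 10); it is bound by the head noun immediately before it.
Its filler is the head noun "proposal", at word 9.

9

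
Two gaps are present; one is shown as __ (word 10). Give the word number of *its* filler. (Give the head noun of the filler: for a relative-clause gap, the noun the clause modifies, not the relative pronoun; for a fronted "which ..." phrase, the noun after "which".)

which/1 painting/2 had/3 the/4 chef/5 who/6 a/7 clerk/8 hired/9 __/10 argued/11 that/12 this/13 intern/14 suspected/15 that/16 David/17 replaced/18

5

The marked gap is inside the relative clause, the direct object of "hired".
Its filler is the head noun "chef" (via "who"), at word 5.
(The other dependency links word 2 to a gap after word 18.)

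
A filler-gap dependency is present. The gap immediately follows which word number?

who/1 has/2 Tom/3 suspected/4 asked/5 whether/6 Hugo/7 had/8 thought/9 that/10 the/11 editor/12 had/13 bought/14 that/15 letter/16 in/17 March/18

4

The displaced element is "who" (word 1).
It is linked across 1 clause boundary (Ø).
It functions as the subject of "asked", so the gap sits immediately after word 4 ("suspected").
Base order: Tom has suspected that who asked whether Hugo had thought that the editor had bought that letter in March.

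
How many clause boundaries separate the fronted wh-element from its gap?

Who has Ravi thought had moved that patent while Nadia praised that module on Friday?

1

"who" is extracted from the subject of "moved".
Boundaries crossed, outermost first: [Ø] — 1 in total.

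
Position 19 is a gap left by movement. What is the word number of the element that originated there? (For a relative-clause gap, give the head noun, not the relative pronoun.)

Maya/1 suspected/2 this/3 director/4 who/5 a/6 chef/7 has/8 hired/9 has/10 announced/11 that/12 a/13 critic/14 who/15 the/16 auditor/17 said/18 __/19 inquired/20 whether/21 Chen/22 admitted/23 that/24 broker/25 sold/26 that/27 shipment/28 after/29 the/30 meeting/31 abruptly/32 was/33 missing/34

14

The gap at 19 is the subject of "inquired", inside a relative clause.
The relative pronoun is "who" (word 15); it is bound by the head noun immediately before it.
Its filler is the head noun "critic", at word 14.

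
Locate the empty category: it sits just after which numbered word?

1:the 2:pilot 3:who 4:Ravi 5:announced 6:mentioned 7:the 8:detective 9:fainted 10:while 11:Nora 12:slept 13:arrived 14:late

5

The displaced element is "the pilot" (word 2).
It is linked across 1 clause boundary (Ø).
It functions as the subject of "mentioned", so the gap sits immediately after word 5 ("announced").
Base order: Ravi announced that the pilot mentioned the detective fainted while Nora slept.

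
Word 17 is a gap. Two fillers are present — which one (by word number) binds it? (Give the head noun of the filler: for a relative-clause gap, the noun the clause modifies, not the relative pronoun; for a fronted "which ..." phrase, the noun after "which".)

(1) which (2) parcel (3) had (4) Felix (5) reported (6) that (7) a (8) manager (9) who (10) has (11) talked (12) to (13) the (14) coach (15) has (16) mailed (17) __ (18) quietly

2

The marked gap is the direct object of "mailed".
Its filler is the fronted wh-phrase "which parcel", at word 2.
(The other dependency links word 8 to a gap after word 9.)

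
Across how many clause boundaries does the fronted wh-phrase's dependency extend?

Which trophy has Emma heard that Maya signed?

1

"which trophy" is extracted from the object of "signed".
Boundaries crossed, outermost first: [that] — 1 in total.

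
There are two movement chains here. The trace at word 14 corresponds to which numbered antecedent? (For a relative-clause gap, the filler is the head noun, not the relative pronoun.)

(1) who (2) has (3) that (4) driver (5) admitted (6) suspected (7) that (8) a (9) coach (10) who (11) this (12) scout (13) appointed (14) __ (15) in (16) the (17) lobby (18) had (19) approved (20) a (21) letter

9

The marked gap is inside the relative clause, the direct object of "appointed".
Its filler is the head noun "coach" (via "who"), at word 9.
(The other dependency links word 1 to a gap after word 5.)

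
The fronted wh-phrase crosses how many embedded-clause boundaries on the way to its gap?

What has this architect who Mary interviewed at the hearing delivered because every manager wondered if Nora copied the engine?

"what" originates inside the matrix clause — no clause boundary is crossed.

0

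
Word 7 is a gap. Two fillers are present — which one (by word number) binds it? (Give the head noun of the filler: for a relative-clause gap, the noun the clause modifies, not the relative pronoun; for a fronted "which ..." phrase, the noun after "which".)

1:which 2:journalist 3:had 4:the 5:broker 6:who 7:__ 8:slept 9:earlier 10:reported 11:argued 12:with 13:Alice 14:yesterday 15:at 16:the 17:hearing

5

The marked gap is inside the relative clause, the subject of "slept".
Its filler is the head noun "broker" (via "who"), at word 5.
(The other dependency links word 2 to a gap after word 10.)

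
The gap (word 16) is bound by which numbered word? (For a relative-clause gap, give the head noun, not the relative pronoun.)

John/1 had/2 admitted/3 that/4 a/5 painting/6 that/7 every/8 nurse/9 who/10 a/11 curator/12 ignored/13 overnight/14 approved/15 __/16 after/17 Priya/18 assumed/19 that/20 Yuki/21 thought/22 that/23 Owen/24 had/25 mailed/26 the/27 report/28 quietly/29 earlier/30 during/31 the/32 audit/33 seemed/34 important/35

The gap at 16 is the object of "approved", inside a relative clause.
The relative pronoun is "that" (word 7); it is bound by the head noun immediately before it.
Its filler is the head noun "painting", at word 6.

6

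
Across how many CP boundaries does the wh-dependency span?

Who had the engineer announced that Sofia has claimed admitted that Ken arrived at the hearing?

2

"who" is extracted from the subject of "admitted".
Boundaries crossed, outermost first: [that], [Ø] — 2 in total.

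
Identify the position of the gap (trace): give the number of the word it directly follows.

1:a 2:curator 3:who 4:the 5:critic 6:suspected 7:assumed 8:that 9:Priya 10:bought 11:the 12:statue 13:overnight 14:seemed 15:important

The displaced element is "a curator" (word 2).
It is linked across 1 clause boundary (Ø).
It functions as the subject of "assumed", so the gap sits immediately after word 6 ("suspected").
Base order: The critic suspected that a curator assumed that Priya bought the statue overnight.

6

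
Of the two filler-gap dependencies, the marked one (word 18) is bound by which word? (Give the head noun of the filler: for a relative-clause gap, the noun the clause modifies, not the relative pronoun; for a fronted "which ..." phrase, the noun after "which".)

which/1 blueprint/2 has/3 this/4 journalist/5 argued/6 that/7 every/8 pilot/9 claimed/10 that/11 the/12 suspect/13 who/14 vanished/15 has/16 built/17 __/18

The marked gap is the direct object of "built".
Its filler is the fronted wh-phrase "which blueprint", at word 2.
(The other dependency links word 13 to a gap after word 14.)

2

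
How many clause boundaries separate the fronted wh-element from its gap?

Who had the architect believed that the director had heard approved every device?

2

"who" is extracted from the subject of "approved".
Boundaries crossed, outermost first: [that], [Ø] — 2 in total.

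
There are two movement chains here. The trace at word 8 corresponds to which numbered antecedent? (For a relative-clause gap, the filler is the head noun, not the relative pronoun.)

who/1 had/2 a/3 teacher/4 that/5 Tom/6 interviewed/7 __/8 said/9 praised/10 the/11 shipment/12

4

The marked gap is inside the relative clause, the direct object of "interviewed".
Its filler is the head noun "teacher" (via "that"), at word 4.
(The other dependency links word 1 to a gap after word 9.)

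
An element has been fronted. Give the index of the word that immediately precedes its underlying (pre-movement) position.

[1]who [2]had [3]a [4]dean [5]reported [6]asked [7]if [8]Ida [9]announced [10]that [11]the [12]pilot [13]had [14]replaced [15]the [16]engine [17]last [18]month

5

The displaced element is "who" (word 1).
It is linked across 1 clause boundary (Ø).
It functions as the subject of "asked", so the gap sits immediately after word 5 ("reported").
Base order: A dean had reported that who asked if Ida announced that the pilot had replaced the engine last month.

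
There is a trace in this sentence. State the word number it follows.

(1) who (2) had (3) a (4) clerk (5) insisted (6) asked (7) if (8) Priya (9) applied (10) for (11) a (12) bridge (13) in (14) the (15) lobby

The displaced element is "who" (word 1).
It is linked across 1 clause boundary (Ø).
It functions as the subject of "asked", so the gap sits immediately after word 5 ("insisted").
Base order: A clerk had insisted that who asked if Priya applied for a bridge in the lobby.

5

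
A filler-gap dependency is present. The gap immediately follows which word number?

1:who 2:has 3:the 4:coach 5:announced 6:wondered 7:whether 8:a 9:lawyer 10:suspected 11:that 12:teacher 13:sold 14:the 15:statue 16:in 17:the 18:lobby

5

The displaced element is "who" (word 1).
It is linked across 1 clause boundary (Ø).
It functions as the subject of "wondered", so the gap sits immediately after word 5 ("announced").
Base order: The coach has announced who wondered whether a lawyer suspected that teacher sold the statue in the lobby.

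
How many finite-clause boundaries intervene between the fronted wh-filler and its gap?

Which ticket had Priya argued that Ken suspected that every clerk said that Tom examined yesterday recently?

3

"which ticket" is extracted from the object of "examined".
Boundaries crossed, outermost first: [that], [that], [that] — 3 in total.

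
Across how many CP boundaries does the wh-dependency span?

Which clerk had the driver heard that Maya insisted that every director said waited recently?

"which clerk" is extracted from the subject of "waited".
Boundaries crossed, outermost first: [that], [that], [Ø] — 3 in total.

3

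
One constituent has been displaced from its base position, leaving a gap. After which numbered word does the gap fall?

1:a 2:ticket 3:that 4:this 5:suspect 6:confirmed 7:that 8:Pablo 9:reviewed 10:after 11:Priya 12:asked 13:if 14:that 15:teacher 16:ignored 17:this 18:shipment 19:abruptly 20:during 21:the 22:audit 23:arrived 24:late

The displaced element is "a ticket" (word 2).
It is linked across 1 clause boundary (that).
It functions as the direct object of "reviewed", so the gap sits immediately after word 9 ("reviewed").
Base order: This suspect confirmed that Pablo reviewed a ticket after Priya asked if that teacher ignored this shipment abruptly during the audit.

9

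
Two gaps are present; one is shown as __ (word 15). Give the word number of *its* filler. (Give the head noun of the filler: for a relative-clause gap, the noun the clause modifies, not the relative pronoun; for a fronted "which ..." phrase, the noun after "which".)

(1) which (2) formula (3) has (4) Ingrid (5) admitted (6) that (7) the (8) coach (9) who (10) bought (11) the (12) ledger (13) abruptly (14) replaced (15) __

2

The marked gap is the direct object of "replaced".
Its filler is the fronted wh-phrase "which formula", at word 2.
(The other dependency links word 8 to a gap after word 9.)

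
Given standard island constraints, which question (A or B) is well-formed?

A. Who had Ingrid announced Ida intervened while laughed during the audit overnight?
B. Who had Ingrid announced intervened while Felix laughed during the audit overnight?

B

In A, the wh-phrase is extracted from inside an adjunct island (introduced by "while"), which blocks movement.
In B, the extraction path crosses only that-complement boundaries, which are transparent.
So B is grammatical.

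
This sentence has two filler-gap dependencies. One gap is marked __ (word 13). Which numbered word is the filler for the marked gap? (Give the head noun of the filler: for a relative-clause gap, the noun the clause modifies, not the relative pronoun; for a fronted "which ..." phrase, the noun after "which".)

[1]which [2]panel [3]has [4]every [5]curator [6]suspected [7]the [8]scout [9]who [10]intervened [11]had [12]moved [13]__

The marked gap is the direct object of "moved".
Its filler is the fronted wh-phrase "which panel", at word 2.
(The other dependency links word 8 to a gap after word 9.)

2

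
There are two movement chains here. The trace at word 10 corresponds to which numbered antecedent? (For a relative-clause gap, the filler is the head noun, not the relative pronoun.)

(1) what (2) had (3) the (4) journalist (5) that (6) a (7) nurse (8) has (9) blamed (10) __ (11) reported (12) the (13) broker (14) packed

The marked gap is inside the relative clause, the direct object of "blamed".
Its filler is the head noun "journalist" (via "that"), at word 4.
(The other dependency links word 1 to a gap after word 14.)

4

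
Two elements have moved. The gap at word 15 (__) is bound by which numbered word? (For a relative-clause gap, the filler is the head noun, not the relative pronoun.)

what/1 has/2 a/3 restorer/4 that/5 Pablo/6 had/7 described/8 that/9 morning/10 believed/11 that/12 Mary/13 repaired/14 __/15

1

The marked gap is the direct object of "repaired".
Its filler is the fronted wh-phrase "what", at word 1.
(The other dependency links word 4 to a gap after word 8.)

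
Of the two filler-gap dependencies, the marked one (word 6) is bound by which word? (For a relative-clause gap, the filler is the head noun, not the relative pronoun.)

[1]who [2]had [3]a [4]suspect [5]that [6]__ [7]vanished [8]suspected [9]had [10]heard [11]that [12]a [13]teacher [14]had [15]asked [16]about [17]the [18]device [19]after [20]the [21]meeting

The marked gap is inside the relative clause, the subject of "vanished".
Its filler is the head noun "suspect" (via "that"), at word 4.
(The other dependency links word 1 to a gap after word 8.)

4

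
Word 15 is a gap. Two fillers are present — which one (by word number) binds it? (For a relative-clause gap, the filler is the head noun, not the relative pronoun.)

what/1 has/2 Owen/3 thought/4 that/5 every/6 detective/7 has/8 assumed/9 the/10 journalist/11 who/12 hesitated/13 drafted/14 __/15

1

The marked gap is the direct object of "drafted".
Its filler is the fronted wh-phrase "what", at word 1.
(The other dependency links word 11 to a gap after word 12.)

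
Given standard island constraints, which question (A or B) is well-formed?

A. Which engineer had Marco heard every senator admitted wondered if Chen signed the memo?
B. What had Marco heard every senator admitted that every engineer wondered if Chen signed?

In B, the wh-phrase is extracted from inside a wh-island (introduced by "if"), which blocks movement.
In A, the extraction path crosses only that-complement boundaries, which are transparent.
So A is grammatical.

A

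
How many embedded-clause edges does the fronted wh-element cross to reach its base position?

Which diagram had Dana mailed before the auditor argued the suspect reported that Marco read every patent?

"which diagram" originates inside the matrix clause — no clause boundary is crossed.

0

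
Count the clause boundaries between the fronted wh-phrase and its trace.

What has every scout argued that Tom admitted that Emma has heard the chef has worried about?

3

"what" is extracted from the PP object of "worried".
Boundaries crossed, outermost first: [that], [that], [Ø] — 3 in total.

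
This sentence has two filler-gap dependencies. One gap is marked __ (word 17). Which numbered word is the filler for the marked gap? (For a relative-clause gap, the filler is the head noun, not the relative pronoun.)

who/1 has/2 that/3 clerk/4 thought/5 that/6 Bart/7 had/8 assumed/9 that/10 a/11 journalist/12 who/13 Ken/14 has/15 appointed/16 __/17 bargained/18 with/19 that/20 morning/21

12

The marked gap is inside the relative clause, the direct object of "appointed".
Its filler is the head noun "journalist" (via "who"), at word 12.
(The other dependency links word 1 to a gap after word 19.)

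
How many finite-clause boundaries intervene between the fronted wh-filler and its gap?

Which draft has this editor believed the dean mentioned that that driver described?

2

"which draft" is extracted from the object of "described".
Boundaries crossed, outermost first: [Ø], [that] — 2 in total.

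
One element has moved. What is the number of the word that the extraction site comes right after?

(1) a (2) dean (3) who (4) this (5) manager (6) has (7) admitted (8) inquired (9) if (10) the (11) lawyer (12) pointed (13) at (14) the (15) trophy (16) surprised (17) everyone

7

The displaced element is "a dean" (word 2).
It is linked across 1 clause boundary (Ø).
It functions as the subject of "inquired", so the gap sits immediately after word 7 ("admitted").
Base order: This manager has admitted that a dean inquired if the lawyer pointed at the trophy.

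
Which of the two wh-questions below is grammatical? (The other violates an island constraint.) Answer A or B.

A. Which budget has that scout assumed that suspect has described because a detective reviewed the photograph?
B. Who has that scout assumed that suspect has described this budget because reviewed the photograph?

A

In B, the wh-phrase is extracted from inside an adjunct island (introduced by "because"), which blocks movement.
In A, the extraction path crosses only that-complement boundaries, which are transparent.
So A is grammatical.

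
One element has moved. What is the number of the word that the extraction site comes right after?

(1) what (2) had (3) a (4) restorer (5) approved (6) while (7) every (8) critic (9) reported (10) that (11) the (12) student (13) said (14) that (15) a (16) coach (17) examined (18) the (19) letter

5

The displaced element is "what" (word 1).
It functions as the direct object of "approved", so the gap sits immediately after word 5 ("approved").
Base order: A restorer had approved what while every critic reported that the student said that a coach examined the letter.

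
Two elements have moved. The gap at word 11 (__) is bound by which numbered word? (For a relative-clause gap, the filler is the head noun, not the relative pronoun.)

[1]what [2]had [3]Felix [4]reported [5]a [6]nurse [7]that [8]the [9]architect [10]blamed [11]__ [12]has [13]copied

The marked gap is inside the relative clause, the direct object of "blamed".
Its filler is the head noun "nurse" (via "that"), at word 6.
(The other dependency links word 1 to a gap after word 13.)

6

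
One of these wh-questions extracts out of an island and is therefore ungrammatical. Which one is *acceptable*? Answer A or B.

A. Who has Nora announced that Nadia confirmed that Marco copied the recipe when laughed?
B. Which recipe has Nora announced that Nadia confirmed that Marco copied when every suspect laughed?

B

In A, the wh-phrase is extracted from inside an adjunct island (introduced by "when"), which blocks movement.
In B, the extraction path crosses only that-complement boundaries, which are transparent.
So B is grammatical.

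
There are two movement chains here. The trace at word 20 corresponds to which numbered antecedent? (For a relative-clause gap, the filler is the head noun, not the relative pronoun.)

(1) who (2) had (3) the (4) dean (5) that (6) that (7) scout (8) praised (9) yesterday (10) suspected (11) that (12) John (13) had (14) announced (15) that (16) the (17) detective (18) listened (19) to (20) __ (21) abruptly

1

The marked gap is the object of the preposition "to" of "listened".
Its filler is the fronted wh-phrase "who", at word 1.
(The other dependency links word 4 to a gap after word 8.)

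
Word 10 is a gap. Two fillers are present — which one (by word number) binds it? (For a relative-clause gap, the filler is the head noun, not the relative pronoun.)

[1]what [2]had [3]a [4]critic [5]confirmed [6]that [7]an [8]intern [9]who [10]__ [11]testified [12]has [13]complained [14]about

The marked gap is inside the relative clause, the subject of "testified".
Its filler is the head noun "intern" (via "who"), at word 8.
(The other dependency links word 1 to a gap after word 14.)

8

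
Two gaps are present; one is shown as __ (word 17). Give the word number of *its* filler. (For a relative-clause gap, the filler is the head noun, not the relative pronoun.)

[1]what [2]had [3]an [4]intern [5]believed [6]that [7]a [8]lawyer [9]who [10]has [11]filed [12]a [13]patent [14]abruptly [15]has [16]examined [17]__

1

The marked gap is the direct object of "examined".
Its filler is the fronted wh-phrase "what", at word 1.
(The other dependency links word 8 to a gap after word 9.)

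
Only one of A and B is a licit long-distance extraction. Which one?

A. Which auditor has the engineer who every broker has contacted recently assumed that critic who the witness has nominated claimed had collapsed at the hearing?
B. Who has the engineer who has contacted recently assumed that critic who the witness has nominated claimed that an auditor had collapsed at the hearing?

A

In B, the wh-phrase is extracted from inside a complex-NP island (relative clause) (introduced by "who"), which blocks movement.
In A, the extraction path crosses only that-complement boundaries, which are transparent.
So A is grammatical.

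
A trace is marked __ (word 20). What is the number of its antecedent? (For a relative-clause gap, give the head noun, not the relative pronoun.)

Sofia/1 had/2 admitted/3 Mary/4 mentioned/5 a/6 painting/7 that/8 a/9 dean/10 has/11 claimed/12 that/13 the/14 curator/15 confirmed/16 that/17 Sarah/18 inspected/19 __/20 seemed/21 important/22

The gap at 20 is the object of "inspected", inside a relative clause.
The relative pronoun is "that" (word 8); it is bound by the head noun immediately before it.
Its filler is the head noun "painting", at word 7.

7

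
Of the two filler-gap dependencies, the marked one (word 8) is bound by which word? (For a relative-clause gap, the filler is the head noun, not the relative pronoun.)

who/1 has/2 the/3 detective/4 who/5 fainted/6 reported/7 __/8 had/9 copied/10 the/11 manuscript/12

1

The marked gap is the subject of "copied".
Its filler is the fronted wh-phrase "who", at word 1.
(The other dependency links word 4 to a gap after word 5.)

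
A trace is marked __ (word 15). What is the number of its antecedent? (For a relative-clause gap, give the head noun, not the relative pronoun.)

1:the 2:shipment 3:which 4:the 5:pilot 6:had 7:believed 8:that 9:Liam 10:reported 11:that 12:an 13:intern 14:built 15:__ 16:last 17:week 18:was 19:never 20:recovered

2

The gap at 15 is the object of "built", inside a relative clause.
The relative pronoun is "which" (word 3); it is bound by the head noun immediately before it.
Its filler is the head noun "shipment", at word 2.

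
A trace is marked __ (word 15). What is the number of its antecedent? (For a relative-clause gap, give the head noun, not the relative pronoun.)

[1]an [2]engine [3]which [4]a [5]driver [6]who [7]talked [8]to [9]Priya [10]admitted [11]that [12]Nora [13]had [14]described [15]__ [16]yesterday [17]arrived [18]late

The gap at 15 is the object of "described", inside a relative clause.
The relative pronoun is "which" (word 3); it is bound by the head noun immediately before it.
Its filler is the head noun "engine", at word 2.

2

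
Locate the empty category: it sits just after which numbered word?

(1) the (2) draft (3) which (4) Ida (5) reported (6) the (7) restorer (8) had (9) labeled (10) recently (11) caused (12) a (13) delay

The displaced element is "the draft" (word 2).
It is linked across 1 clause boundary (Ø).
It functions as the direct object of "labeled", so the gap sits immediately after word 9 ("labeled").
Base order: Ida reported the restorer had labeled the draft recently.

9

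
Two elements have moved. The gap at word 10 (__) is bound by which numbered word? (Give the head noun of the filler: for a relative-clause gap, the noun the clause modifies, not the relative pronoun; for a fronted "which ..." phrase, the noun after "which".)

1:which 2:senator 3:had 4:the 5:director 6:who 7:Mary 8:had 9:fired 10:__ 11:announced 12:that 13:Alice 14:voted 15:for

5

The marked gap is inside the relative clause, the direct object of "fired".
Its filler is the head noun "director" (via "who"), at word 5.
(The other dependency links word 2 to a gap after word 15.)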